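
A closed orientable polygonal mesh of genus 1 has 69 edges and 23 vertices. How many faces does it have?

46

For a closed orientable surface of genus 1, χ = 2 − 2·1 = 0.
F = 0 − V + E = 0 − 23 + 69 = 46.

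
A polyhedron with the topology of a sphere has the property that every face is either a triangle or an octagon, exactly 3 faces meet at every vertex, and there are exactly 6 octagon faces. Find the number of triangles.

Let x be the number of triangles; then F = 6 + x.
Edge–face incidences: 2E = 8·6 + 3·x = 48 + 3x.
Every vertex has degree 3, so 3V = 2E.
Euler: V − E + F = 2 ⇒ (2E)/3 − E + (6 + x) = 2.
Multiply by 6: 2·(2E) − 3·(2E) + 6·(6 + x) = 12, i.e. 36 + 6x − (48 + 3x) = 12.
Collecting terms: 3x − 12 = 12, so 3x = 24, so x = 8.
Then 2E = 48 + 3·8 = 72, so E = 36, V = 2E/3 = 24, F = 6 + 8 = 14.

8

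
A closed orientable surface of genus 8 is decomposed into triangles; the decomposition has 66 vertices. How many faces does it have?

χ = 2 − 2·8 = -14, and every face is a triangle so 3F = 2E.
V − E + F = -14 with E = 3F/2 gives 66 − (3/2 − 1)·F = -14, so F = 160 and E = 240.

160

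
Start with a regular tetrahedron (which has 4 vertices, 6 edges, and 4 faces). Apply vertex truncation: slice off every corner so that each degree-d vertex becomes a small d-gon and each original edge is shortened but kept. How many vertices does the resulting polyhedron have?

12

Truncation replaces each original edge-end by a new vertex, so V′ = 2E = 12.
Each original edge survives, and each old vertex of degree d contributes d new edges; summing degrees gives Σd = 2E, so E′ = E + 2E = 3E = 18.
Each original face survives and each original vertex becomes one new face: F′ = F + V = 8.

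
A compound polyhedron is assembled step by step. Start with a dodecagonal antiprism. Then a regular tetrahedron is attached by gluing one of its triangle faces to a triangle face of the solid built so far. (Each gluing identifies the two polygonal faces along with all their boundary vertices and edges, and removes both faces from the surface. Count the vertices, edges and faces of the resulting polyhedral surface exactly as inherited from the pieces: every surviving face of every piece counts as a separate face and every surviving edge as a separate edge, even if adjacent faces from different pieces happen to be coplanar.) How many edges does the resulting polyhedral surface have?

A dodecagonal antiprism: V=24, E=48, F=26.
Attach a regular tetrahedron (V=4, E=6, F=4) along a 3-gon: merge 3 vertices and 3 edges, delete both glued faces → V=25, E=51, F=28.
Check: V − E + F = 25 − 51 + 28 = 2.

51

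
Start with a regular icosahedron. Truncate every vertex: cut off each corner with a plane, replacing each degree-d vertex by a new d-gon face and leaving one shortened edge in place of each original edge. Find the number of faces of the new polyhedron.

The base solid has V = 12, E = 30, F = 20.
Truncation replaces each original edge-end by a new vertex, so V′ = 2E = 60.
Each original edge survives, and each old vertex of degree d contributes d new edges; summing degrees gives Σd = 2E, so E′ = E + 2E = 3E = 90.
Each original face survives and each original vertex becomes one new face: F′ = F + V = 32.

32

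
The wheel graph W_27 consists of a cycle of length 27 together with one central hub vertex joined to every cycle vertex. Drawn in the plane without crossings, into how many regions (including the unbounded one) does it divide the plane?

28

W_27 has V = 27 + 1 = 28 vertices and E = 2·27 = 54 edges.
By Euler's formula F = 2 − V + E = 2 − 28 + 54 = 28.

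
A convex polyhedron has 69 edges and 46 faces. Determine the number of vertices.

25

Here V − E + F = 2.
V = 2 + E − F = 2 + 69 − 46 = 25.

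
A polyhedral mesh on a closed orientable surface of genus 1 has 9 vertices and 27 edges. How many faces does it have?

For a closed orientable surface of genus 1, χ = 2 − 2·1 = 0.
F = 0 − V + E = 0 − 9 + 27 = 18.

18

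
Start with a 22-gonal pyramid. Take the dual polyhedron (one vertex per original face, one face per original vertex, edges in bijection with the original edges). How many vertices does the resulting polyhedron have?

23

The base solid has V = 23, E = 44, F = 23.
The dual swaps V and F and preserves E: V′ = F = 23, E′ = E = 44, F′ = V = 23.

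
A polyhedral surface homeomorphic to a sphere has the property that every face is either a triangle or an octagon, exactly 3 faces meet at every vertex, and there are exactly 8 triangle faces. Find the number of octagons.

6

Let x be the number of octagons; then F = 8 + x.
Edge–face incidences: 2E = 3·8 + 8·x = 24 + 8x.
Every vertex has degree 3, so 3V = 2E.
Euler: V − E + F = 2 ⇒ (2E)/3 − E + (8 + x) = 2.
Multiply by 6: 2·(2E) − 3·(2E) + 6·(8 + x) = 12, i.e. 48 + 6x − (24 + 8x) = 12.
Collecting terms: −2x + 24 = 12, so −2x = −12, so x = 6.
Then 2E = 24 + 8·6 = 72, so E = 36, V = 2E/3 = 24, F = 8 + 6 = 14.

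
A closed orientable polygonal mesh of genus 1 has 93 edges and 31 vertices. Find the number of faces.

62

For a closed orientable surface of genus 1, χ = 2 − 2·1 = 0.
F = 0 − V + E = 0 − 31 + 93 = 62.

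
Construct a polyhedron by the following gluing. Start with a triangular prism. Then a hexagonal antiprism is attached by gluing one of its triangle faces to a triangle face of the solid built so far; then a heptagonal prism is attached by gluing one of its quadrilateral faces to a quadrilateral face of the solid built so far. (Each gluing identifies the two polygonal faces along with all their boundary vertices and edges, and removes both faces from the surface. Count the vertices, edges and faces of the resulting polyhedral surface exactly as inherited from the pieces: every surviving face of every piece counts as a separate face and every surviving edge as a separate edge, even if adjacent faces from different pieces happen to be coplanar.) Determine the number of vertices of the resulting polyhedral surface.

A triangular prism: V=6, E=9, F=5.
Attach a hexagonal antiprism (V=12, E=24, F=14) along a 3-gon: merge 3 vertices and 3 edges, delete both glued faces → V=15, E=30, F=17.
Attach a heptagonal prism (V=14, E=21, F=9) along a 4-gon: merge 4 vertices and 4 edges, delete both glued faces → V=25, E=47, F=24.
Check: V − E + F = 25 − 47 + 24 = 2.

25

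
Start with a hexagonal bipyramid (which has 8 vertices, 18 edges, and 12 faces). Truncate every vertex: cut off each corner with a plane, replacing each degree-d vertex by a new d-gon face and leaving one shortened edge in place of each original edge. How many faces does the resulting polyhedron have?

Truncation replaces each original edge-end by a new vertex, so V′ = 2E = 36.
Each original edge survives, and each old vertex of degree d contributes d new edges; summing degrees gives Σd = 2E, so E′ = E + 2E = 3E = 54.
Each original face survives and each original vertex becomes one new face: F′ = F + V = 20.

20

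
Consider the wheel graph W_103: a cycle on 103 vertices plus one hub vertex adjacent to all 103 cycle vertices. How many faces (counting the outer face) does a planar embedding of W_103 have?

W_103 has V = 103 + 1 = 104 vertices and E = 2·103 = 206 edges.
By Euler's formula F = 2 − V + E = 2 − 104 + 206 = 104.

104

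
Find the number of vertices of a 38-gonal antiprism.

An antiprism on an n-gon has two n-gon caps and 2n triangles: V = 2·38 = 76, E = 4·38 = 152, F = 2·38 + 2 = 78.

76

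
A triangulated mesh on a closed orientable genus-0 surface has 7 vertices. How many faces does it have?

10

χ = 2 − 2·0 = 2, and every face is a triangle so 3F = 2E.
V − E + F = 2 with E = 3F/2 gives 7 − (3/2 − 1)·F = 2, so F = 10 and E = 15.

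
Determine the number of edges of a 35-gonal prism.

105

A prism on an n-gon has two n-gon bases and n rectangular sides: V = 2·35 = 70, E = 3·35 = 105, F = 35 + 2 = 37.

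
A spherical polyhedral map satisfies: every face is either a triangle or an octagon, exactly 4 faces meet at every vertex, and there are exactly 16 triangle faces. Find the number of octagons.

Let x be the number of octagons; then F = 16 + x.
Edge–face incidences: 2E = 3·16 + 8·x = 48 + 8x.
Every vertex has degree 4, so 4V = 2E.
Euler: V − E + F = 2 ⇒ (2E)/4 − E + (16 + x) = 2.
Multiply by 8: 2·(2E) − 4·(2E) + 8·(16 + x) = 16, i.e. 128 + 8x − 2·(48 + 8x) = 16.
Collecting terms: −8x + 32 = 16, so −8x = −16, so x = 2.
Then 2E = 48 + 8·2 = 64, so E = 32, V = 2E/4 = 16, F = 16 + 2 = 18.

2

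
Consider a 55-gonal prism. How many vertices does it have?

A prism on an n-gon has two n-gon bases and n rectangular sides: V = 2·55 = 110, E = 3·55 = 165, F = 55 + 2 = 57.
Check: V − E + F = 110 − 165 + 57 = 2.

110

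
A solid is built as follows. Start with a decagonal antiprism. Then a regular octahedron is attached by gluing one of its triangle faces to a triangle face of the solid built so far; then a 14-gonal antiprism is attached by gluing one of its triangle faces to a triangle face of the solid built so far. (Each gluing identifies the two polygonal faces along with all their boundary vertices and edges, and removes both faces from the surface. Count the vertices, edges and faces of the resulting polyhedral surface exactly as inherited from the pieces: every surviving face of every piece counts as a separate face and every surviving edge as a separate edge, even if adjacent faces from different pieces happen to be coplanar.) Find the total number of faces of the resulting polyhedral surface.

A decagonal antiprism: V=20, E=40, F=22.
Attach a regular octahedron (V=6, E=12, F=8) along a 3-gon: merge 3 vertices and 3 edges, delete both glued faces → V=23, E=49, F=28.
Attach a 14-gonal antiprism (V=28, E=56, F=30) along a 3-gon: merge 3 vertices and 3 edges, delete both glued faces → V=48, E=102, F=56.
Check: V − E + F = 48 − 102 + 56 = 2.

56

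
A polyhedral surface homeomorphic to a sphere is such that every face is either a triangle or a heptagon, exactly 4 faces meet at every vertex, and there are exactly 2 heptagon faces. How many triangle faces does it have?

14

Let x be the number of triangles; then F = 2 + x.
Edge–face incidences: 2E = 7·2 + 3·x = 14 + 3x.
Every vertex has degree 4, so 4V = 2E.
Euler: V − E + F = 2 ⇒ (2E)/4 − E + (2 + x) = 2.
Multiply by 8: 2·(2E) − 4·(2E) + 8·(2 + x) = 16, i.e. 16 + 8x − 2·(14 + 3x) = 16.
Collecting terms: 2x − 12 = 16, so 2x = 28, so x = 14.
Then 2E = 14 + 3·14 = 56, so E = 28, V = 2E/4 = 14, F = 2 + 14 = 16.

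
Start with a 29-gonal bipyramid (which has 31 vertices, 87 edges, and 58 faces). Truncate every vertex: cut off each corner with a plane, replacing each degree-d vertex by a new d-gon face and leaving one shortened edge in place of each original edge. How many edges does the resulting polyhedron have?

Truncation replaces each original edge-end by a new vertex, so V′ = 2E = 174.
Each original edge survives, and each old vertex of degree d contributes d new edges; summing degrees gives Σd = 2E, so E′ = E + 2E = 3E = 261.
Each original face survives and each original vertex becomes one new face: F′ = F + V = 89.

261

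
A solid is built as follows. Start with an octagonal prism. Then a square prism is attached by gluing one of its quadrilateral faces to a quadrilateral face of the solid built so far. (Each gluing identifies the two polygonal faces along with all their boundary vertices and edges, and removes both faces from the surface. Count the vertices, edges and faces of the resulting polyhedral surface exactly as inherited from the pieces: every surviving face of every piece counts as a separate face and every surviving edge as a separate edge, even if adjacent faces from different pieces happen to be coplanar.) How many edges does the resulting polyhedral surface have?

An octagonal prism: V=16, E=24, F=10.
Attach a square prism (V=8, E=12, F=6) along a 4-gon: merge 4 vertices and 4 edges, delete both glued faces → V=20, E=32, F=14.
Check: V − E + F = 20 − 32 + 14 = 2.

32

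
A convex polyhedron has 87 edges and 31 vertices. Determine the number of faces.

Here V − E + F = 2.
F = 2 − V + E = 2 − 31 + 87 = 58.

58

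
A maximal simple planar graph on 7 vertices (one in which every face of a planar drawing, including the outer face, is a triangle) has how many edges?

15

In a plane triangulation 3F = 2E and V − E + F = 2, so E = 3V − 6 = 3·7 − 6 = 15.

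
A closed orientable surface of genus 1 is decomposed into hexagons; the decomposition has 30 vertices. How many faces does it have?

χ = 2 − 2·1 = 0, and every face is a hexagon so 6F = 2E.
V − E + F = 0 with E = 6F/2 gives 30 − (6/2 − 1)·F = 0, so F = 15 and E = 45.

15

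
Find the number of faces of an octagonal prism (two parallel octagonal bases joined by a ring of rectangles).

A prism on an n-gon has two n-gon bases and n rectangular sides: V = 2·8 = 16, E = 3·8 = 24, F = 8 + 2 = 10.

10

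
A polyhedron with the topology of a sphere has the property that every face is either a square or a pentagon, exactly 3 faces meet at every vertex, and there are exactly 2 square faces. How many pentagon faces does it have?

Let x be the number of pentagons; then F = 2 + x.
Edge–face incidences: 2E = 4·2 + 5·x = 8 + 5x.
Every vertex has degree 3, so 3V = 2E.
Euler: V − E + F = 2 ⇒ (2E)/3 − E + (2 + x) = 2.
Multiply by 6: 2·(2E) − 3·(2E) + 6·(2 + x) = 12, i.e. 12 + 6x − (8 + 5x) = 12.
Collecting terms: x + 4 = 12, so x = 8.
Then 2E = 8 + 5·8 = 48, so E = 24, V = 2E/3 = 16, F = 2 + 8 = 10.

8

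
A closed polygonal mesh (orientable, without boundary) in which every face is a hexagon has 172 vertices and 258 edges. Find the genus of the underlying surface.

1

Every face is a hexagon and each edge borders two faces, so 6F = 2·258, giving F = 86.
χ = V − E + F = 172 − 258 + 86 = 0.
For a closed orientable surface χ = 2 − 2g, so g = (2 − (0))/2 = 1.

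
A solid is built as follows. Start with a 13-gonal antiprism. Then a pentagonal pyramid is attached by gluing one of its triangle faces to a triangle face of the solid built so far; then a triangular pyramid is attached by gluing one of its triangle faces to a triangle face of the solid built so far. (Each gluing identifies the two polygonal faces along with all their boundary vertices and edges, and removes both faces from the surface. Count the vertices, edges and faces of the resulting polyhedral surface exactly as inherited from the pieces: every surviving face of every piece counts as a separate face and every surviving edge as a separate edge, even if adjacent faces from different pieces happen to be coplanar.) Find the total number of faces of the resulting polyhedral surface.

34

A 13-gonal antiprism: V=26, E=52, F=28.
Attach a pentagonal pyramid (V=6, E=10, F=6) along a 3-gon: merge 3 vertices and 3 edges, delete both glued faces → V=29, E=59, F=32.
Attach a triangular pyramid (V=4, E=6, F=4) along a 3-gon: merge 3 vertices and 3 edges, delete both glued faces → V=30, E=62, F=34.
Check: V − E + F = 30 − 62 + 34 = 2.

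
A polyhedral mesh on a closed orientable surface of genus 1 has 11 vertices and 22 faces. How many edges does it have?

33

For a closed orientable surface of genus 1, χ = 2 − 2·1 = 0.
E = V + F − (0) = 11 + 22 − (0) = 33.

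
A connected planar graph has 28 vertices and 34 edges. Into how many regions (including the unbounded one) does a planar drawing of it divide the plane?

Euler's formula for a connected plane graph: V − E + F = 2, so F = 2 − 28 + 34 = 8.

8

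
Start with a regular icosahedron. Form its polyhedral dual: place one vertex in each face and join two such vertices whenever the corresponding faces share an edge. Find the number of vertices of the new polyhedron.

The base solid has V = 12, E = 30, F = 20.
The dual swaps V and F and preserves E: V′ = F = 20, E′ = E = 30, F′ = V = 12.

20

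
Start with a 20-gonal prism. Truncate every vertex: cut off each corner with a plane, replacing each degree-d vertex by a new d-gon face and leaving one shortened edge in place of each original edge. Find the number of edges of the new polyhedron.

The base solid has V = 40, E = 60, F = 22.
Truncation replaces each original edge-end by a new vertex, so V′ = 2E = 120.
Each original edge survives, and each old vertex of degree d contributes d new edges; summing degrees gives Σd = 2E, so E′ = E + 2E = 3E = 180.
Each original face survives and each original vertex becomes one new face: F′ = F + V = 62.

180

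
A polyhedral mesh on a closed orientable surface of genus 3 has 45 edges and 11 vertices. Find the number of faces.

30

For a closed orientable surface of genus 3, χ = 2 − 2·3 = -4.
F = -4 − V + E = -4 − 11 + 45 = 30.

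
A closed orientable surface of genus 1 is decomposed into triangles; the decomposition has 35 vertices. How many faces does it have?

70

χ = 2 − 2·1 = 0, and every face is a triangle so 3F = 2E.
V − E + F = 0 with E = 3F/2 gives 35 − (3/2 − 1)·F = 0, so F = 70 and E = 105.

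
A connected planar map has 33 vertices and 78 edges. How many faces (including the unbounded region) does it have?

Euler's formula for a connected plane graph: V − E + F = 2, so F = 2 − 33 + 78 = 47.

47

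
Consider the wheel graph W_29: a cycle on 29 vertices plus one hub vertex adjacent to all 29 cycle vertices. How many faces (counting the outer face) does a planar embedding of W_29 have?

W_29 has V = 29 + 1 = 30 vertices and E = 2·29 = 58 edges.
By Euler's formula F = 2 − V + E = 2 − 30 + 58 = 30.

30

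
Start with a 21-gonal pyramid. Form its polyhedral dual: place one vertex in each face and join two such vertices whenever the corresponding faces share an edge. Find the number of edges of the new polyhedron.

42

The base solid has V = 22, E = 42, F = 22.
The dual swaps V and F and preserves E: V′ = F = 22, E′ = E = 42, F′ = V = 22.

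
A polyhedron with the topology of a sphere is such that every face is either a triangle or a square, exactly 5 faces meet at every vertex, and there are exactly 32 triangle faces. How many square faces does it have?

Let x be the number of squares; then F = 32 + x.
Edge–face incidences: 2E = 3·32 + 4·x = 96 + 4x.
Every vertex has degree 5, so 5V = 2E.
Euler: V − E + F = 2 ⇒ (2E)/5 − E + (32 + x) = 2.
Multiply by 10: 2·(2E) − 5·(2E) + 10·(32 + x) = 20, i.e. 320 + 10x − 3·(96 + 4x) = 20.
Collecting terms: −2x + 32 = 20, so −2x = −12, so x = 6.
Then 2E = 96 + 4·6 = 120, so E = 60, V = 2E/5 = 24, F = 32 + 6 = 38.

6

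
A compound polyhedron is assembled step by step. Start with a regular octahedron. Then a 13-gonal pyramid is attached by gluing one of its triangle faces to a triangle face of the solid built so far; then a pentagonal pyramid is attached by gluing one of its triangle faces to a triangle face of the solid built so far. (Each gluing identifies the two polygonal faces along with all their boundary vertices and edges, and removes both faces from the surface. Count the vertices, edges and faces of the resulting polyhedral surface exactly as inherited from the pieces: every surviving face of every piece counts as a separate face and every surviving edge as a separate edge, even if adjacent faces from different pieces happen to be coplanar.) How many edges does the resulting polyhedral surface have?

A regular octahedron: V=6, E=12, F=8.
Attach a 13-gonal pyramid (V=14, E=26, F=14) along a 3-gon: merge 3 vertices and 3 edges, delete both glued faces → V=17, E=35, F=20.
Attach a pentagonal pyramid (V=6, E=10, F=6) along a 3-gon: merge 3 vertices and 3 edges, delete both glued faces → V=20, E=42, F=24.
Check: V − E + F = 20 − 42 + 24 = 2.

42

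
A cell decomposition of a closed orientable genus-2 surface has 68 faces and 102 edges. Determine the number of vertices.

32

For a closed orientable surface of genus 2, χ = 2 − 2·2 = -2.
V = -2 + E − F = -2 + 102 − 68 = 32.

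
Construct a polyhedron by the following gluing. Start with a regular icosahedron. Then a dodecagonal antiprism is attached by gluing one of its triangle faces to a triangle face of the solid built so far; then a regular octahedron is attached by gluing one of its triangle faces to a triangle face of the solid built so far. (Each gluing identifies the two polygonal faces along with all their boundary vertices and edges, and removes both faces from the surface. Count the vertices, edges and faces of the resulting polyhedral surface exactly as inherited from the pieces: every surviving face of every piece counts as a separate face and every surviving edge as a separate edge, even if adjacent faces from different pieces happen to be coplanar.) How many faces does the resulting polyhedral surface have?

50

A regular icosahedron: V=12, E=30, F=20.
Attach a dodecagonal antiprism (V=24, E=48, F=26) along a 3-gon: merge 3 vertices and 3 edges, delete both glued faces → V=33, E=75, F=44.
Attach a regular octahedron (V=6, E=12, F=8) along a 3-gon: merge 3 vertices and 3 edges, delete both glued faces → V=36, E=84, F=50.
Check: V − E + F = 36 − 84 + 50 = 2.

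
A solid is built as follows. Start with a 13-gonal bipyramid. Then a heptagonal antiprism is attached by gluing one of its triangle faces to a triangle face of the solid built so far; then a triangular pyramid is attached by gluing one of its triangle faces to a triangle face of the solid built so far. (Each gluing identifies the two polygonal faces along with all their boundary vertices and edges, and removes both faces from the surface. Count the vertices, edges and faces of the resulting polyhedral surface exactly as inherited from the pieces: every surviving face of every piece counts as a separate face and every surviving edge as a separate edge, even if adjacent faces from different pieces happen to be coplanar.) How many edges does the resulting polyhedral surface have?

A 13-gonal bipyramid: V=15, E=39, F=26.
Attach a heptagonal antiprism (V=14, E=28, F=16) along a 3-gon: merge 3 vertices and 3 edges, delete both glued faces → V=26, E=64, F=40.
Attach a triangular pyramid (V=4, E=6, F=4) along a 3-gon: merge 3 vertices and 3 edges, delete both glued faces → V=27, E=67, F=42.
Check: V − E + F = 27 − 67 + 42 = 2.

67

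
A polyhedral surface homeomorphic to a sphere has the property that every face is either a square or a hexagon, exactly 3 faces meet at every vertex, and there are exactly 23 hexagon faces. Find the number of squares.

6

Let x be the number of squares; then F = 23 + x.
Edge–face incidences: 2E = 6·23 + 4·x = 138 + 4x.
Every vertex has degree 3, so 3V = 2E.
Euler: V − E + F = 2 ⇒ (2E)/3 − E + (23 + x) = 2.
Multiply by 6: 2·(2E) − 3·(2E) + 6·(23 + x) = 12, i.e. 138 + 6x − (138 + 4x) = 12.
Collecting terms: 2x = 12, so x = 6.
Then 2E = 138 + 4·6 = 162, so E = 81, V = 2E/3 = 54, F = 23 + 6 = 29.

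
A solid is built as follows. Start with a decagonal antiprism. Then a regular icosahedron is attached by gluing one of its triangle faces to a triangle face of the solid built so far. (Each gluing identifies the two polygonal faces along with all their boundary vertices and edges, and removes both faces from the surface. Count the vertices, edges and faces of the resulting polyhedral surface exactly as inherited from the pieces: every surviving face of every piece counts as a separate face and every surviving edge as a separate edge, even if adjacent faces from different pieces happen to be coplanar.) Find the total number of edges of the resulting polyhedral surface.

A decagonal antiprism: V=20, E=40, F=22.
Attach a regular icosahedron (V=12, E=30, F=20) along a 3-gon: merge 3 vertices and 3 edges, delete both glued faces → V=29, E=67, F=40.
Check: V − E + F = 29 − 67 + 40 = 2.

67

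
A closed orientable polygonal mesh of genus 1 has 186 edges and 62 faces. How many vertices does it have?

124

For a closed orientable surface of genus 1, χ = 2 − 2·1 = 0.
V = 0 + E − F = 0 + 186 − 62 = 124.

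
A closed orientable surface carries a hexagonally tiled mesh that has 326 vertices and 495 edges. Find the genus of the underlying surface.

3

Every face is a hexagon and each edge borders two faces, so 6F = 2·495, giving F = 165.
χ = V − E + F = 326 − 495 + 165 = -4.
For a closed orientable surface χ = 2 − 2g, so g = (2 − (-4))/2 = 3.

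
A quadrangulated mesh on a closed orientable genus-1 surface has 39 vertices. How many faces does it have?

39

χ = 2 − 2·1 = 0, and every face is a square so 4F = 2E.
V − E + F = 0 with E = 4F/2 gives 39 − (4/2 − 1)·F = 0, so F = 39 and E = 78.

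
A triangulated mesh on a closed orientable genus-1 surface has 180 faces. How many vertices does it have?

90

χ = 2 − 2·1 = 0, and every face is a triangle so 3F = 2E.
E = 3·180/2 = 270. Then V = 0 + E − F = 0 + 270 − 180 = 90.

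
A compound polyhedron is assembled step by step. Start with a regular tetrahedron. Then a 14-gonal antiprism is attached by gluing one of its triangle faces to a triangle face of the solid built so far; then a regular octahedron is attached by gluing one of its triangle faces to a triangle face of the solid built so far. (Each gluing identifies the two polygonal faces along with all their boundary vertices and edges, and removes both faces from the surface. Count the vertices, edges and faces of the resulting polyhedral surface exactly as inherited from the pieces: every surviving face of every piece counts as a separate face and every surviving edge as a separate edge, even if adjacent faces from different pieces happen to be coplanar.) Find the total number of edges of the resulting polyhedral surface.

A regular tetrahedron: V=4, E=6, F=4.
Attach a 14-gonal antiprism (V=28, E=56, F=30) along a 3-gon: merge 3 vertices and 3 edges, delete both glued faces → V=29, E=59, F=32.
Attach a regular octahedron (V=6, E=12, F=8) along a 3-gon: merge 3 vertices and 3 edges, delete both glued faces → V=32, E=68, F=38.
Check: V − E + F = 32 − 68 + 38 = 2.

68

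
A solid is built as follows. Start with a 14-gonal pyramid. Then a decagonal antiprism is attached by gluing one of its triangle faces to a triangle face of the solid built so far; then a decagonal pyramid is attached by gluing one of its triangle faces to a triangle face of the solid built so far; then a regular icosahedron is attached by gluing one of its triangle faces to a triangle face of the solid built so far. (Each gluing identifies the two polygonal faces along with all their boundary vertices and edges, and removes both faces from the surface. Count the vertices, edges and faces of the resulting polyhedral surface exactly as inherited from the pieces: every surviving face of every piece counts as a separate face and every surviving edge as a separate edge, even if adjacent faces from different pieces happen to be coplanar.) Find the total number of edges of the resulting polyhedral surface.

A 14-gonal pyramid: V=15, E=28, F=15.
Attach a decagonal antiprism (V=20, E=40, F=22) along a 3-gon: merge 3 vertices and 3 edges, delete both glued faces → V=32, E=65, F=35.
Attach a decagonal pyramid (V=11, E=20, F=11) along a 3-gon: merge 3 vertices and 3 edges, delete both glued faces → V=40, E=82, F=44.
Attach a regular icosahedron (V=12, E=30, F=20) along a 3-gon: merge 3 vertices and 3 edges, delete both glued faces → V=49, E=109, F=62.
Check: V − E + F = 49 − 109 + 62 = 2.

109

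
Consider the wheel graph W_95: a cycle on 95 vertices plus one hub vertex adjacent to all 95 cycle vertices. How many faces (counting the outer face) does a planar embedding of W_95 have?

96

W_95 has V = 95 + 1 = 96 vertices and E = 2·95 = 190 edges.
By Euler's formula F = 2 − V + E = 2 − 96 + 190 = 96.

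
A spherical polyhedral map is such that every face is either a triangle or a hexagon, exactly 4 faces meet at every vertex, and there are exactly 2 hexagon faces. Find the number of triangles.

12

Let x be the number of triangles; then F = 2 + x.
Edge–face incidences: 2E = 6·2 + 3·x = 12 + 3x.
Every vertex has degree 4, so 4V = 2E.
Euler: V − E + F = 2 ⇒ (2E)/4 − E + (2 + x) = 2.
Multiply by 8: 2·(2E) − 4·(2E) + 8·(2 + x) = 16, i.e. 16 + 8x − 2·(12 + 3x) = 16.
Collecting terms: 2x − 8 = 16, so 2x = 24, so x = 12.
Then 2E = 12 + 3·12 = 48, so E = 24, V = 2E/4 = 12, F = 2 + 12 = 14.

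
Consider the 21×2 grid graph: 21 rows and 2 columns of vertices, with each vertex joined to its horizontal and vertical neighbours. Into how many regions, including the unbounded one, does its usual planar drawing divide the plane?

21

The grid has V = 21·2 = 42 vertices and E = 21·1 + 2·20 = 61 edges.
F = 2 − V + E = 2 − 42 + 61 = 21.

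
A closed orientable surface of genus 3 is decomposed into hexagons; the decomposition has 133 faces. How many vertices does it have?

262

χ = 2 − 2·3 = -4, and every face is a hexagon so 6F = 2E.
E = 6·133/2 = 399. Then V = -4 + E − F = -4 + 399 − 133 = 262.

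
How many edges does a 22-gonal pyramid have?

A pyramid on an n-gon base has one n-gon and n triangles: V = 22 + 1 = 23, E = 2·22 = 44, F = 22 + 1 = 23.

44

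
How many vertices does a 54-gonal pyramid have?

55

A pyramid on an n-gon base has one n-gon and n triangles: V = 54 + 1 = 55, E = 2·54 = 108, F = 54 + 1 = 55.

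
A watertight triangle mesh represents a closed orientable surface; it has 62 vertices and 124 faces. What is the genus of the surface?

Every face is a triangle, so 2E = 3·124 = 372, giving E = 186.
χ = V − E + F = 62 − 186 + 124 = 0.
For a closed orientable surface χ = 2 − 2g, so g = (2 − (0))/2 = 1.

1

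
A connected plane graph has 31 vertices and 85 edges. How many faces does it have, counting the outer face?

Euler's formula for a connected plane graph: V − E + F = 2, so F = 2 − 31 + 85 = 56.

56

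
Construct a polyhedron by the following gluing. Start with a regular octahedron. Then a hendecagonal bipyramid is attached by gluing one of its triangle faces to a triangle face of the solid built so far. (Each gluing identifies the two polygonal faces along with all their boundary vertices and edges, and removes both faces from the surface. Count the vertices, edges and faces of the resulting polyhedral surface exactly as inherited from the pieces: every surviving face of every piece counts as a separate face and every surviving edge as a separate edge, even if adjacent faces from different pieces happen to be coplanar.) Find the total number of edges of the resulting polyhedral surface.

A regular octahedron: V=6, E=12, F=8.
Attach a hendecagonal bipyramid (V=13, E=33, F=22) along a 3-gon: merge 3 vertices and 3 edges, delete both glued faces → V=16, E=42, F=28.
Check: V − E + F = 16 − 42 + 28 = 2.

42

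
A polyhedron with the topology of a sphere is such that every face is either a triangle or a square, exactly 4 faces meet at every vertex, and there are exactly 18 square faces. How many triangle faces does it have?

Let x be the number of triangles; then F = 18 + x.
Edge–face incidences: 2E = 4·18 + 3·x = 72 + 3x.
Every vertex has degree 4, so 4V = 2E.
Euler: V − E + F = 2 ⇒ (2E)/4 − E + (18 + x) = 2.
Multiply by 8: 2·(2E) − 4·(2E) + 8·(18 + x) = 16, i.e. 144 + 8x − 2·(72 + 3x) = 16.
Collecting terms: 2x = 16, so x = 8.
Then 2E = 72 + 3·8 = 96, so E = 48, V = 2E/4 = 24, F = 18 + 8 = 26.

8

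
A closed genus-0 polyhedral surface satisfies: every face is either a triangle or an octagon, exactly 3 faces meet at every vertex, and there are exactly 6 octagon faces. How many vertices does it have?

24

Let x be the number of triangles; then F = 6 + x.
Edge–face incidences: 2E = 8·6 + 3·x = 48 + 3x.
Every vertex has degree 3, so 3V = 2E.
Euler: V − E + F = 2 ⇒ (2E)/3 − E + (6 + x) = 2.
Multiply by 6: 2·(2E) − 3·(2E) + 6·(6 + x) = 12, i.e. 36 + 6x − (48 + 3x) = 12.
Collecting terms: 3x − 12 = 12, so 3x = 24, so x = 8.
Then 2E = 48 + 3·8 = 72, so E = 36, V = 2E/3 = 24, F = 6 + 8 = 14.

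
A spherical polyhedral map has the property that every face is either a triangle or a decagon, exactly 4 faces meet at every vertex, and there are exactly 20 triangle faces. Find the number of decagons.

Let x be the number of decagons; then F = 20 + x.
Edge–face incidences: 2E = 3·20 + 10·x = 60 + 10x.
Every vertex has degree 4, so 4V = 2E.
Euler: V − E + F = 2 ⇒ (2E)/4 − E + (20 + x) = 2.
Multiply by 8: 2·(2E) − 4·(2E) + 8·(20 + x) = 16, i.e. 160 + 8x − 2·(60 + 10x) = 16.
Collecting terms: −12x + 40 = 16, so −12x = −24, so x = 2.
Then 2E = 60 + 10·2 = 80, so E = 40, V = 2E/4 = 20, F = 20 + 2 = 22.

2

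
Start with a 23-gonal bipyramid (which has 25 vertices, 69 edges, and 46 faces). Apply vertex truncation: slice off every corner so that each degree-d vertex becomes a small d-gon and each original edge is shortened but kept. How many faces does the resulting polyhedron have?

Truncation replaces each original edge-end by a new vertex, so V′ = 2E = 138.
Each original edge survives, and each old vertex of degree d contributes d new edges; summing degrees gives Σd = 2E, so E′ = E + 2E = 3E = 207.
Each original face survives and each original vertex becomes one new face: F′ = F + V = 71.

71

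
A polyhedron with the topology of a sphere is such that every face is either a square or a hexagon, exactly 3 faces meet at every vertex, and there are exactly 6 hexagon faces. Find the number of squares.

6

Let x be the number of squares; then F = 6 + x.
Edge–face incidences: 2E = 6·6 + 4·x = 36 + 4x.
Every vertex has degree 3, so 3V = 2E.
Euler: V − E + F = 2 ⇒ (2E)/3 − E + (6 + x) = 2.
Multiply by 6: 2·(2E) − 3·(2E) + 6·(6 + x) = 12, i.e. 36 + 6x − (36 + 4x) = 12.
Collecting terms: 2x = 12, so x = 6.
Then 2E = 36 + 4·6 = 60, so E = 30, V = 2E/3 = 20, F = 6 + 6 = 12.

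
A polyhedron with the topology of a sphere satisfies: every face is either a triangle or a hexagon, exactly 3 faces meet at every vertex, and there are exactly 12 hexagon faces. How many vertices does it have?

Let x be the number of triangles; then F = 12 + x.
Edge–face incidences: 2E = 6·12 + 3·x = 72 + 3x.
Every vertex has degree 3, so 3V = 2E.
Euler: V − E + F = 2 ⇒ (2E)/3 − E + (12 + x) = 2.
Multiply by 6: 2·(2E) − 3·(2E) + 6·(12 + x) = 12, i.e. 72 + 6x − (72 + 3x) = 12.
Collecting terms: 3x = 12, so x = 4.
Then 2E = 72 + 3·4 = 84, so E = 42, V = 2E/3 = 28, F = 12 + 4 = 16.

28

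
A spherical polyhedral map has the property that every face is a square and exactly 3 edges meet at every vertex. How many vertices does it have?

Each face has 4 edges and each edge borders two faces, so 2E = 4F.
Each vertex has degree 3, so 3V = 2E and hence V = 4F/3.
Euler: V − E + F = 2 ⇒ (4F/3) − (4F/2) + F = 2.
Multiply by 6: (8 − 12 + 6)F = 12, i.e. 2F = 12.
So F = 6, E = 4·6/2 = 12, V = 4·6/3 = 8.

8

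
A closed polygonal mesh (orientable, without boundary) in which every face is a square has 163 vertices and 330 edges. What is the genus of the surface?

2

Every face is a square and each edge borders two faces, so 4F = 2·330, giving F = 165.
χ = V − E + F = 163 − 330 + 165 = -2.
For a closed orientable surface χ = 2 − 2g, so g = (2 − (-2))/2 = 2.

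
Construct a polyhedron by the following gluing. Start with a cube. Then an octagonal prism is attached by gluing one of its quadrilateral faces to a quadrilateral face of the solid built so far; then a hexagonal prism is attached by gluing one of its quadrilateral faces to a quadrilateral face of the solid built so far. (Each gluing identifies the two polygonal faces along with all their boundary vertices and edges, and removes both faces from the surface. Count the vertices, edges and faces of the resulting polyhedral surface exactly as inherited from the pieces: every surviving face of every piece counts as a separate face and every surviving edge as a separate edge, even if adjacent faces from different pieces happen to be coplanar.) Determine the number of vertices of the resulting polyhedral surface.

28

A cube: V=8, E=12, F=6.
Attach an octagonal prism (V=16, E=24, F=10) along a 4-gon: merge 4 vertices and 4 edges, delete both glued faces → V=20, E=32, F=14.
Attach a hexagonal prism (V=12, E=18, F=8) along a 4-gon: merge 4 vertices and 4 edges, delete both glued faces → V=28, E=46, F=20.
Check: V − E + F = 28 − 46 + 20 = 2.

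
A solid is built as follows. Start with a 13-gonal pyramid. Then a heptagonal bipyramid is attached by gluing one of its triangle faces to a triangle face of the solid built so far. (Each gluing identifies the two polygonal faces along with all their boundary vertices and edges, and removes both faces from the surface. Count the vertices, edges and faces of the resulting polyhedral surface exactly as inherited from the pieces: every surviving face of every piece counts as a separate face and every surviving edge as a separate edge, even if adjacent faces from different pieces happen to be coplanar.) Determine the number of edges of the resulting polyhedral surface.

44

A 13-gonal pyramid: V=14, E=26, F=14.
Attach a heptagonal bipyramid (V=9, E=21, F=14) along a 3-gon: merge 3 vertices and 3 edges, delete both glued faces → V=20, E=44, F=26.
Check: V − E + F = 20 − 44 + 26 = 2.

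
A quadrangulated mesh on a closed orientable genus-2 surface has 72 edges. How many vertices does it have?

χ = 2 − 2·2 = -2, and every face is a square so 4F = 2E.
F = 2E/4 = 36. Then V = -2 + E − F = -2 + 72 − 36 = 34.

34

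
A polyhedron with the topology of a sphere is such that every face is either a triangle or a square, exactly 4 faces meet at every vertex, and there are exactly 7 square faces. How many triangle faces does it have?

Let x be the number of triangles; then F = 7 + x.
Edge–face incidences: 2E = 4·7 + 3·x = 28 + 3x.
Every vertex has degree 4, so 4V = 2E.
Euler: V − E + F = 2 ⇒ (2E)/4 − E + (7 + x) = 2.
Multiply by 8: 2·(2E) − 4·(2E) + 8·(7 + x) = 16, i.e. 56 + 8x − 2·(28 + 3x) = 16.
Collecting terms: 2x = 16, so x = 8.
Then 2E = 28 + 3·8 = 52, so E = 26, V = 2E/4 = 13, F = 7 + 8 = 15.

8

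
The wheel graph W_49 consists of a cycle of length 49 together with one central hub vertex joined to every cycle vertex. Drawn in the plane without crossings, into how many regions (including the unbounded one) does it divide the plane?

W_49 has V = 49 + 1 = 50 vertices and E = 2·49 = 98 edges.
By Euler's formula F = 2 − V + E = 2 − 50 + 98 = 50.

50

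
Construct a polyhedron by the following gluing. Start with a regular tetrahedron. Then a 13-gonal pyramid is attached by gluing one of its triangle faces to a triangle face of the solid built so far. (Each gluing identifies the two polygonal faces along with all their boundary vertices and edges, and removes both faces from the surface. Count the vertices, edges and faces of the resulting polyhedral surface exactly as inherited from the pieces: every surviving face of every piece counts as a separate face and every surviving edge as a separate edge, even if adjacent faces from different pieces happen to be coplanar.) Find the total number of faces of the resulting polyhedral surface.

16

A regular tetrahedron: V=4, E=6, F=4.
Attach a 13-gonal pyramid (V=14, E=26, F=14) along a 3-gon: merge 3 vertices and 3 edges, delete both glued faces → V=15, E=29, F=16.
Check: V − E + F = 15 − 29 + 16 = 2.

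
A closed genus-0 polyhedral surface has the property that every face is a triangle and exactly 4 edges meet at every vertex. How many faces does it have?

Each face has 3 edges and each edge borders two faces, so 2E = 3F.
Each vertex has degree 4, so 4V = 2E and hence V = 3F/4.
Euler: V − E + F = 2 ⇒ (3F/4) − (3F/2) + F = 2.
Multiply by 8: (6 − 12 + 8)F = 16, i.e. 2F = 16.
So F = 8, E = 3·8/2 = 12, V = 3·8/4 = 6.

8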